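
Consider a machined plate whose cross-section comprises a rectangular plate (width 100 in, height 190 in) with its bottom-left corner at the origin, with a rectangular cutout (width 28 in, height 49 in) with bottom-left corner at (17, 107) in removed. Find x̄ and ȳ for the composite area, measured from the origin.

plate: A = 100 × 190 = 19000.00, centroid at (50.00, 95.00).
hole: A = −(28 × 49) = -1372.00, centroid at (31.00, 131.50).
ΣA = 17628.00 in², ΣAx̄ = 907468.00 in³, ΣAȳ = 1624582.00 in³.
x̄ = 907468.00/17628.00 = 51.48 in; ȳ = 1624582.00/17628.00 = 92.16 in.

x̄ = 51.48 in, ȳ = 92.16 in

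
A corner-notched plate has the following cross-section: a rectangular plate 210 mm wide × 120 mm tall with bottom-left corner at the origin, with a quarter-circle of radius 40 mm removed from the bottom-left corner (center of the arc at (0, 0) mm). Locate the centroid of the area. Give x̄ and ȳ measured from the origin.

x̄ = 109.62 mm, ȳ = 62.26 mm

plate: A = 210 × 120 = 25200.00, centroid at (105.00, 60.00).
removed quarter-circle: A = −¼π·40² = -1256.64, centroid at (16.98, 16.98).
ΣA = 23943.36 mm², ΣAx̄ = 2624666.67 mm³, ΣAȳ = 1490666.67 mm³.
x̄ = 2624666.67/23943.36 = 109.62 mm; ȳ = 1490666.67/23943.36 = 62.26 mm.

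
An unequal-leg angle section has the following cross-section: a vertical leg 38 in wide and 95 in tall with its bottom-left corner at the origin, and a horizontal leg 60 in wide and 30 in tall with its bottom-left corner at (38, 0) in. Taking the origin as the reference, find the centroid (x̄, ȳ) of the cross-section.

vertical leg: A = 38 × 95 = 3610.00, centroid at (19.00, 47.50).
horizontal leg: A = 60 × 30 = 1800.00, centroid at (68.00, 15.00).
ΣA = 5410.00 in²
ΣAx̄ = (3610.00)(19.00) + (1800.00)(68.00) = 190990.00 in³
ΣAȳ = (3610.00)(47.50) + (1800.00)(15.00) = 198475.00 in³
x̄ = 190990.00 / 5410.00 = 35.30 in
ȳ = 198475.00 / 5410.00 = 36.69 in

x̄ = 35.30 in, ȳ = 36.69 in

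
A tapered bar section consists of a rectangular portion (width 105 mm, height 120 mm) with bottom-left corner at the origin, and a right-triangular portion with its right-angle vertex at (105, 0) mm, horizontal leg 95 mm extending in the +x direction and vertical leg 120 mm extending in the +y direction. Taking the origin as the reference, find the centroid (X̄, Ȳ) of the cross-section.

Part | A | x̄ᵢ | ȳᵢ | A·x̄ᵢ | A·ȳᵢ
rectangular portion | 12600.00 | 52.50 | 60.00 | 661500.00 | 756000.00
triangular portion | 5700.00 | 136.67 | 40.00 | 779000.00 | 228000.00
Σ | 18300.00 |  |  | 1440500.00 | 984000.00
X̄ = 1440500.00 / 18300.00 = 78.72 mm
Ȳ = 984000.00 / 18300.00 = 53.77 mm

X̄ = 78.72 mm, Ȳ = 53.77 mm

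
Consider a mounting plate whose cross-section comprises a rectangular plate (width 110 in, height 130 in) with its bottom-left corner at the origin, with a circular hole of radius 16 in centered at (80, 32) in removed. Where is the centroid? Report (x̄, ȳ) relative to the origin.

plate: A = 110 × 130 = 14300.00, centroid at (55.00, 65.00).
hole: A = −π·16² = -804.25, centroid at (80.00, 32.00).
ΣA = 13495.75 in²
ΣAx̄ = (14300.00)(55.00) + (-804.25)(80.00) = 722160.18 in³
ΣAȳ = (14300.00)(65.00) + (-804.25)(32.00) = 903764.07 in³
x̄ = 722160.18 / 13495.75 = 53.51 in
ȳ = 903764.07 / 13495.75 = 66.97 in

x̄ = 53.51 in, ȳ = 66.97 in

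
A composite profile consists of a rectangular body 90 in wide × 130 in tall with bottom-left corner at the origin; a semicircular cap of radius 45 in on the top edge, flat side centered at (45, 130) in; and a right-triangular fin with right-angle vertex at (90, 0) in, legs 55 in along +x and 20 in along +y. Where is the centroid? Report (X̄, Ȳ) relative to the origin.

rectangular body: A = 90 × 130 = 11700.00, centroid at (45.00, 65.00).
semicircular top: A = ½π·45² = 3180.86, centroid at (45.00, 149.10).
triangular fin: A = ½·55·20 = 550.00, centroid at (108.33, 6.67).
ΣA = 15430.86 in²
ΣAX̄ = (11700.00)(45.00) + (3180.86)(45.00) + (550.00)(108.33) = 729222.15 in³
ΣAȲ = (11700.00)(65.00) + (3180.86)(149.10) + (550.00)(6.67) = 1238428.80 in³
X̄ = 729222.15 / 15430.86 = 47.26 in
Ȳ = 1238428.80 / 15430.86 = 80.26 in

X̄ = 47.26 in, Ȳ = 80.26 in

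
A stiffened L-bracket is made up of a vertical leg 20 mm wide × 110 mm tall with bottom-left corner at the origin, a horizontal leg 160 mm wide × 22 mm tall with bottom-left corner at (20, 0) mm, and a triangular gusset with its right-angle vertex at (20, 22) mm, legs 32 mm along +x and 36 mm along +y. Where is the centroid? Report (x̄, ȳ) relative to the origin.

vertical leg: A = 20 × 110 = 2200.00, centroid at (10.00, 55.00).
horizontal leg: A = 160 × 22 = 3520.00, centroid at (100.00, 11.00).
gusset: A = ½·32·36 = 576.00, centroid at (30.67, 34.00).
ΣA = 6296.00 mm², ΣAx̄ = 391664.00 mm³, ΣAȳ = 179304.00 mm³.
x̄ = 391664.00/6296.00 = 62.21 mm; ȳ = 179304.00/6296.00 = 28.48 mm.

x̄ = 62.21 mm, ȳ = 28.48 mm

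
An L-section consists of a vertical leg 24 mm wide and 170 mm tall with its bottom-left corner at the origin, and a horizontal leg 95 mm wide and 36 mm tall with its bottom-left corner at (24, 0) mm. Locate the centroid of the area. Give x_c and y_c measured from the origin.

vertical leg: A = 24 × 170 = 4080.00, centroid at (12.00, 85.00).
horizontal leg: A = 95 × 36 = 3420.00, centroid at (71.50, 18.00).
ΣA = 7500.00 mm², ΣAx_c = 293490.00 mm³, ΣAy_c = 408360.00 mm³.
x_c = 293490.00/7500.00 = 39.13 mm; y_c = 408360.00/7500.00 = 54.45 mm.

x_c = 39.13 mm, y_c = 54.45 mm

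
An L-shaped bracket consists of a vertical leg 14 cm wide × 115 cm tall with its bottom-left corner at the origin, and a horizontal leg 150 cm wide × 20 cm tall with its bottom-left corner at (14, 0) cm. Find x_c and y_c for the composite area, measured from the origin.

x_c = 60.36 cm, y_c = 26.59 cm

vertical leg: A = 14 × 115 = 1610.00, centroid at (7.00, 57.50).
horizontal leg: A = 150 × 20 = 3000.00, centroid at (89.00, 10.00).
ΣA = 4610.00 cm²
ΣAx_c = (1610.00)(7.00) + (3000.00)(89.00) = 278270.00 cm³
ΣAy_c = (1610.00)(57.50) + (3000.00)(10.00) = 122575.00 cm³
x_c = 278270.00 / 4610.00 = 60.36 cm
y_c = 122575.00 / 4610.00 = 26.59 cm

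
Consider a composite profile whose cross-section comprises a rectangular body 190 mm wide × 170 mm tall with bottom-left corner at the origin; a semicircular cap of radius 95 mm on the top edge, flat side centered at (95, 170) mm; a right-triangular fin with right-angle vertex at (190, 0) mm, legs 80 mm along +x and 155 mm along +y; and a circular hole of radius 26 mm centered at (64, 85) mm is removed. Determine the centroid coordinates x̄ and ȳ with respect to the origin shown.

rectangular body: A = 190 × 170 = 32300.00, centroid at (95.00, 85.00).
semicircular top: A = ½π·95² = 14176.44, centroid at (95.00, 210.32).
triangular fin: A = ½·80·155 = 6200.00, centroid at (216.67, 51.67).
hole: A = −π·26² = -2123.72, centroid at (64.00, 85.00).
ΣA = 50552.72 mm²
ΣAx̄ = (32300.00)(95.00) + (14176.44)(95.00) + (6200.00)(216.67) + (-2123.72)(64.00) = 5622676.97 mm³
ΣAȳ = (32300.00)(85.00) + (14176.44)(210.32) + (6200.00)(51.67) + (-2123.72)(85.00) = 5866895.02 mm³
x̄ = 5622676.97 / 50552.72 = 111.22 mm
ȳ = 5866895.02 / 50552.72 = 116.05 mm

x̄ = 111.22 mm, ȳ = 116.05 mm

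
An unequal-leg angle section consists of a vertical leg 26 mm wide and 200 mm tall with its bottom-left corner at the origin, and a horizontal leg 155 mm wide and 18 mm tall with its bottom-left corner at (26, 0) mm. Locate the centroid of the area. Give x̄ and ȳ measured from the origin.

vertical leg: A = 26 × 200 = 5200.00, centroid at (13.00, 100.00).
horizontal leg: A = 155 × 18 = 2790.00, centroid at (103.50, 9.00).
ΣA = 7990.00 mm²
ΣAx̄ = (5200.00)(13.00) + (2790.00)(103.50) = 356365.00 mm³
ΣAȳ = (5200.00)(100.00) + (2790.00)(9.00) = 545110.00 mm³
x̄ = 356365.00 / 7990.00 = 44.60 mm
ȳ = 545110.00 / 7990.00 = 68.22 mm

x̄ = 44.60 mm, ȳ = 68.22 mm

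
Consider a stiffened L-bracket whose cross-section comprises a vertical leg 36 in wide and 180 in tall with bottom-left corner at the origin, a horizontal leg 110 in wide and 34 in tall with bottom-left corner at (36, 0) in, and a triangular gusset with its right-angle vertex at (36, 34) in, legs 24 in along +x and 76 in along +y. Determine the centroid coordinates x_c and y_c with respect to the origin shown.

vertical leg: A = 36 × 180 = 6480.00, centroid at (18.00, 90.00).
horizontal leg: A = 110 × 34 = 3740.00, centroid at (91.00, 17.00).
gusset: A = ½·24·76 = 912.00, centroid at (44.00, 59.33).
ΣA = 11132.00 in², ΣAx_c = 497108.00 in³, ΣAy_c = 700892.00 in³.
x_c = 497108.00/11132.00 = 44.66 in; y_c = 700892.00/11132.00 = 62.96 in.

x_c = 44.66 in, y_c = 62.96 in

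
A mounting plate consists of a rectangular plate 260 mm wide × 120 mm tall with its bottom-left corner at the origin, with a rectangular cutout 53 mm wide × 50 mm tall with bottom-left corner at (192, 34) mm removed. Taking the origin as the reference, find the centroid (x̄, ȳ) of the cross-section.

plate: A = 260 × 120 = 31200.00, centroid at (130.00, 60.00).
hole: A = −(53 × 50) = -2650.00, centroid at (218.50, 59.00).
ΣA = 28550.00 mm², ΣAx̄ = 3476975.00 mm³, ΣAȳ = 1715650.00 mm³.
x̄ = 3476975.00/28550.00 = 121.79 mm; ȳ = 1715650.00/28550.00 = 60.09 mm.

x̄ = 121.79 mm, ȳ = 60.09 mm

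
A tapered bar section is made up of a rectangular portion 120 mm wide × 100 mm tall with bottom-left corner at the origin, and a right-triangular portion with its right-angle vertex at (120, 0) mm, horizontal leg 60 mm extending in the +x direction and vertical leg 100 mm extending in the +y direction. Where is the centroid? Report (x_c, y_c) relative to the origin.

x_c = 76.00 mm, y_c = 46.67 mm

Part | A | x̄ᵢ | ȳᵢ | A·x̄ᵢ | A·ȳᵢ
rectangular portion | 12000.00 | 60.00 | 50.00 | 720000.00 | 600000.00
triangular portion | 3000.00 | 140.00 | 33.33 | 420000.00 | 100000.00
Σ | 15000.00 |  |  | 1140000.00 | 700000.00
x_c = 1140000.00 / 15000.00 = 76.00 mm
y_c = 700000.00 / 15000.00 = 46.67 mm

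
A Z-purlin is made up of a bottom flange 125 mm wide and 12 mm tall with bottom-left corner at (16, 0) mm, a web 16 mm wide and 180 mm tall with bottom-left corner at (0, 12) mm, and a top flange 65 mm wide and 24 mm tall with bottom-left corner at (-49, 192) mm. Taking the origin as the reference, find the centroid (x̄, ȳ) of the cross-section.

x̄ = 19.37 mm, ȳ = 104.55 mm

bottom flange: A = 125 × 12 = 1500.00, centroid at (78.50, 6.00).
web: A = 16 × 180 = 2880.00, centroid at (8.00, 102.00).
top flange: A = 65 × 24 = 1560.00, centroid at (-16.50, 204.00).
ΣA = 5940.00 mm²
ΣAx̄ = (1500.00)(78.50) + (2880.00)(8.00) + (1560.00)(-16.50) = 115050.00 mm³
ΣAȳ = (1500.00)(6.00) + (2880.00)(102.00) + (1560.00)(204.00) = 621000.00 mm³
x̄ = 115050.00 / 5940.00 = 19.37 mm
ȳ = 621000.00 / 5940.00 = 104.55 mm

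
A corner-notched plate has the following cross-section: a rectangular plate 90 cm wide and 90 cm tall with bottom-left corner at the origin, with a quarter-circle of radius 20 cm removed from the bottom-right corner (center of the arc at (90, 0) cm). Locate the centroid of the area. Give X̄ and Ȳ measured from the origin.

plate: A = 90 × 90 = 8100.00, centroid at (45.00, 45.00).
removed quarter-circle: A = −¼π·20² = -314.16, centroid at (81.51, 8.49).
ΣA = 7785.84 cm²
ΣAX̄ = (8100.00)(45.00) + (-314.16)(81.51) = 338892.33 cm³
ΣAȲ = (8100.00)(45.00) + (-314.16)(8.49) = 361833.33 cm³
X̄ = 338892.33 / 7785.84 = 43.53 cm
Ȳ = 361833.33 / 7785.84 = 46.47 cm

X̄ = 43.53 cm, Ȳ = 46.47 cm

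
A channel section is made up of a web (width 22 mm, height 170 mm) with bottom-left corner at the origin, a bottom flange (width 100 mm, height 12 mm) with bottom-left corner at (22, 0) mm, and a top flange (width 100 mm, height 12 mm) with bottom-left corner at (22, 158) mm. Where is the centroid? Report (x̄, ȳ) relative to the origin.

web: A = 22 × 170 = 3740.00, centroid at (11.00, 85.00).
bottom flange: A = 100 × 12 = 1200.00, centroid at (72.00, 6.00).
top flange: A = 100 × 12 = 1200.00, centroid at (72.00, 164.00).
ΣA = 6140.00 mm²
ΣAx̄ = (3740.00)(11.00) + (1200.00)(72.00) + (1200.00)(72.00) = 213940.00 mm³
ΣAȳ = (3740.00)(85.00) + (1200.00)(6.00) + (1200.00)(164.00) = 521900.00 mm³
x̄ = 213940.00 / 6140.00 = 34.84 mm
ȳ = 521900.00 / 6140.00 = 85.00 mm

x̄ = 34.84 mm, ȳ = 85.00 mm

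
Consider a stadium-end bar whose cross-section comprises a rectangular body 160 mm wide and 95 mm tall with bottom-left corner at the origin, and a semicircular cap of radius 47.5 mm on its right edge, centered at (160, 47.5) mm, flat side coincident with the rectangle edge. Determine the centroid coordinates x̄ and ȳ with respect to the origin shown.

x̄ = 98.94 mm, ȳ = 47.50 mm

Part | A | x̄ᵢ | ȳᵢ | A·x̄ᵢ | A·ȳᵢ
rectangular body | 15200.00 | 80.00 | 47.50 | 1216000.00 | 722000.00
semicircular end | 3544.11 | 180.16 | 47.50 | 638505.39 | 168345.19
Σ | 18744.11 |  |  | 1854505.39 | 890345.19
x̄ = 1854505.39 / 18744.11 = 98.94 mm
ȳ = 890345.19 / 18744.11 = 47.50 mm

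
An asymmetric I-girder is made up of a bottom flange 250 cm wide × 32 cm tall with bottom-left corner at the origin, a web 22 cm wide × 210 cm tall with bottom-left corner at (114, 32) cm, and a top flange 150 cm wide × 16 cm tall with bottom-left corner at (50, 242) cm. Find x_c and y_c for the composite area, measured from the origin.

x_c = 125.00 cm, y_c = 90.61 cm

bottom flange: A = 250 × 32 = 8000.00, centroid at (125.00, 16.00).
web: A = 22 × 210 = 4620.00, centroid at (125.00, 137.00).
top flange: A = 150 × 16 = 2400.00, centroid at (125.00, 250.00).
ΣA = 15020.00 cm²
ΣAx_c = (8000.00)(125.00) + (4620.00)(125.00) + (2400.00)(125.00) = 1877500.00 cm³
ΣAy_c = (8000.00)(16.00) + (4620.00)(137.00) + (2400.00)(250.00) = 1360940.00 cm³
x_c = 1877500.00 / 15020.00 = 125.00 cm
y_c = 1360940.00 / 15020.00 = 90.61 cm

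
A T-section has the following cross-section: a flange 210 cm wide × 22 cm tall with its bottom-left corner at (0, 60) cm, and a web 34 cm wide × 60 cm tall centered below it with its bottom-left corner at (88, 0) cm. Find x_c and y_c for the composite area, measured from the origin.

x_c = 105.00 cm, y_c = 58.44 cm

web: A = 34 × 60 = 2040.00, centroid at (105.00, 30.00).
flange: A = 210 × 22 = 4620.00, centroid at (105.00, 71.00).
ΣA = 6660.00 cm²
ΣAx_c = (2040.00)(105.00) + (4620.00)(105.00) = 699300.00 cm³
ΣAy_c = (2040.00)(30.00) + (4620.00)(71.00) = 389220.00 cm³
x_c = 699300.00 / 6660.00 = 105.00 cm
y_c = 389220.00 / 6660.00 = 58.44 cm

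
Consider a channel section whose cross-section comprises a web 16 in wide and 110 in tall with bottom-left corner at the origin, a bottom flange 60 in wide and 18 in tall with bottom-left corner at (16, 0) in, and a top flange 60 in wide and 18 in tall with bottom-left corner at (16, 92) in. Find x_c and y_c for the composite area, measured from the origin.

x_c = 28.94 in, y_c = 55.00 in

web: A = 16 × 110 = 1760.00, centroid at (8.00, 55.00).
bottom flange: A = 60 × 18 = 1080.00, centroid at (46.00, 9.00).
top flange: A = 60 × 18 = 1080.00, centroid at (46.00, 101.00).
ΣA = 3920.00 in², ΣAx_c = 113440.00 in³, ΣAy_c = 215600.00 in³.
x_c = 113440.00/3920.00 = 28.94 in; y_c = 215600.00/3920.00 = 55.00 in.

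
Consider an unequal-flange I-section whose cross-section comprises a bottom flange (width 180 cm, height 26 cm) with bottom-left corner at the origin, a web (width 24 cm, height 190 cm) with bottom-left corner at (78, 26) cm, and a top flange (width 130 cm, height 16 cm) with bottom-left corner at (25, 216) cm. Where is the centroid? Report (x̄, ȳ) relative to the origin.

x̄ = 90.00 cm, ȳ = 95.28 cm

bottom flange: A = 180 × 26 = 4680.00, centroid at (90.00, 13.00).
web: A = 24 × 190 = 4560.00, centroid at (90.00, 121.00).
top flange: A = 130 × 16 = 2080.00, centroid at (90.00, 224.00).
ΣA = 11320.00 cm²
ΣAx̄ = (4680.00)(90.00) + (4560.00)(90.00) + (2080.00)(90.00) = 1018800.00 cm³
ΣAȳ = (4680.00)(13.00) + (4560.00)(121.00) + (2080.00)(224.00) = 1078520.00 cm³
x̄ = 1018800.00 / 11320.00 = 90.00 cm
ȳ = 1078520.00 / 11320.00 = 95.28 cm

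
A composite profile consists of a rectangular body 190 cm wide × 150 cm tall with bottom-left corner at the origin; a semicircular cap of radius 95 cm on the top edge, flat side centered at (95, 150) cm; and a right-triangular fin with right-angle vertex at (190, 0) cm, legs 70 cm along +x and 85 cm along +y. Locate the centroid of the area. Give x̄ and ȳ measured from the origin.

rectangular body: A = 190 × 150 = 28500.00, centroid at (95.00, 75.00).
semicircular top: A = ½π·95² = 14176.44, centroid at (95.00, 190.32).
triangular fin: A = ½·70·85 = 2975.00, centroid at (213.33, 28.33).
ΣA = 45651.44 cm²
ΣAx̄ = (28500.00)(95.00) + (14176.44)(95.00) + (2975.00)(213.33) = 4688928.17 cm³
ΣAȳ = (28500.00)(75.00) + (14176.44)(190.32) + (2975.00)(28.33) = 4919840.53 cm³
x̄ = 4688928.17 / 45651.44 = 102.71 cm
ȳ = 4919840.53 / 45651.44 = 107.77 cm

x̄ = 102.71 cm, ȳ = 107.77 cm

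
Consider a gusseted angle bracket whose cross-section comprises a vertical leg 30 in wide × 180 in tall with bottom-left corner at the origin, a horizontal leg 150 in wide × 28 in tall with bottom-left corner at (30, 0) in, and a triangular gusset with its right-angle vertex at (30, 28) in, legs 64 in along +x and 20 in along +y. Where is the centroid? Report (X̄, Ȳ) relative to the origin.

vertical leg: A = 30 × 180 = 5400.00, centroid at (15.00, 90.00).
horizontal leg: A = 150 × 28 = 4200.00, centroid at (105.00, 14.00).
gusset: A = ½·64·20 = 640.00, centroid at (51.33, 34.67).
ΣA = 10240.00 in²
ΣAX̄ = (5400.00)(15.00) + (4200.00)(105.00) + (640.00)(51.33) = 554853.33 in³
ΣAȲ = (5400.00)(90.00) + (4200.00)(14.00) + (640.00)(34.67) = 566986.67 in³
X̄ = 554853.33 / 10240.00 = 54.18 in
Ȳ = 566986.67 / 10240.00 = 55.37 in

X̄ = 54.18 in, Ȳ = 55.37 in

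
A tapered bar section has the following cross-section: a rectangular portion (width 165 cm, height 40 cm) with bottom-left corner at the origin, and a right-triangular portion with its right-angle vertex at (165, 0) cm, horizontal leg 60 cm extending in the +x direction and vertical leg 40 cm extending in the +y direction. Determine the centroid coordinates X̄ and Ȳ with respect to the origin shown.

X̄ = 98.27 cm, Ȳ = 18.97 cm

Part | A | x̄ᵢ | ȳᵢ | A·x̄ᵢ | A·ȳᵢ
rectangular portion | 6600.00 | 82.50 | 20.00 | 544500.00 | 132000.00
triangular portion | 1200.00 | 185.00 | 13.33 | 222000.00 | 16000.00
Σ | 7800.00 |  |  | 766500.00 | 148000.00
X̄ = 766500.00 / 7800.00 = 98.27 cm
Ȳ = 148000.00 / 7800.00 = 18.97 cm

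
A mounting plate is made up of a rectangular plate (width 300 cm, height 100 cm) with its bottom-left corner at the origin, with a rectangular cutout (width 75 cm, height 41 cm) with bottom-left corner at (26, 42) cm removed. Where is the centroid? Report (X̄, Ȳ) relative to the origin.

X̄ = 159.88 cm, Ȳ = 48.57 cm

plate: A = 300 × 100 = 30000.00, centroid at (150.00, 50.00).
hole: A = −(75 × 41) = -3075.00, centroid at (63.50, 62.50).
ΣA = 26925.00 cm²
ΣAX̄ = (30000.00)(150.00) + (-3075.00)(63.50) = 4304737.50 cm³
ΣAȲ = (30000.00)(50.00) + (-3075.00)(62.50) = 1307812.50 cm³
X̄ = 4304737.50 / 26925.00 = 159.88 cm
Ȳ = 1307812.50 / 26925.00 = 48.57 cm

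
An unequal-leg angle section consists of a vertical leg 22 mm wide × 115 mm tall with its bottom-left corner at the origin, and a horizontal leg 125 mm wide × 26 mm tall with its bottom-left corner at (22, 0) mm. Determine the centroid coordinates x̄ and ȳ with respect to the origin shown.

vertical leg: A = 22 × 115 = 2530.00, centroid at (11.00, 57.50).
horizontal leg: A = 125 × 26 = 3250.00, centroid at (84.50, 13.00).
ΣA = 5780.00 mm², ΣAx̄ = 302455.00 mm³, ΣAȳ = 187725.00 mm³.
x̄ = 302455.00/5780.00 = 52.33 mm; ȳ = 187725.00/5780.00 = 32.48 mm.

x̄ = 52.33 mm, ȳ = 32.48 mm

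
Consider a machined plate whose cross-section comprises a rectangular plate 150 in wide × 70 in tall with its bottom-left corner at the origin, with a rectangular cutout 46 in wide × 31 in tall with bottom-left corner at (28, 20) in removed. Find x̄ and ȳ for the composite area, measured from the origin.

Part | A | x̄ᵢ | ȳᵢ | A·x̄ᵢ | A·ȳᵢ
plate | 10500.00 | 75.00 | 35.00 | 787500.00 | 367500.00
hole | -1426.00 | 51.00 | 35.50 | -72726.00 | -50623.00
Σ | 9074.00 |  |  | 714774.00 | 316877.00
x̄ = 714774.00 / 9074.00 = 78.77 in
ȳ = 316877.00 / 9074.00 = 34.92 in

x̄ = 78.77 in, ȳ = 34.92 in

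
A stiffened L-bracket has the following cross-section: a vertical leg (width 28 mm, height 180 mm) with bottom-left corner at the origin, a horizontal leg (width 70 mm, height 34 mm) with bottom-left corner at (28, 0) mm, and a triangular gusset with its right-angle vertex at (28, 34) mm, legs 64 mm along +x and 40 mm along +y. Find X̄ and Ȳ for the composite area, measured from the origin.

X̄ = 32.60 mm, Ȳ = 63.75 mm

Part | A | x̄ᵢ | ȳᵢ | A·x̄ᵢ | A·ȳᵢ
vertical leg | 5040.00 | 14.00 | 90.00 | 70560.00 | 453600.00
horizontal leg | 2380.00 | 63.00 | 17.00 | 149940.00 | 40460.00
gusset | 1280.00 | 49.33 | 47.33 | 63146.67 | 60586.67
Σ | 8700.00 |  |  | 283646.67 | 554646.67
X̄ = 283646.67 / 8700.00 = 32.60 mm
Ȳ = 554646.67 / 8700.00 = 63.75 mm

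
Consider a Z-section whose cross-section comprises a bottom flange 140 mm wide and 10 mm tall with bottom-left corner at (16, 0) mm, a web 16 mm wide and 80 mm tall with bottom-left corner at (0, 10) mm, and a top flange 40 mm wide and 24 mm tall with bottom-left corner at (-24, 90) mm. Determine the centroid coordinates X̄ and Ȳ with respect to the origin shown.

bottom flange: A = 140 × 10 = 1400.00, centroid at (86.00, 5.00).
web: A = 16 × 80 = 1280.00, centroid at (8.00, 50.00).
top flange: A = 40 × 24 = 960.00, centroid at (-4.00, 102.00).
ΣA = 3640.00 mm²
ΣAX̄ = (1400.00)(86.00) + (1280.00)(8.00) + (960.00)(-4.00) = 126800.00 mm³
ΣAȲ = (1400.00)(5.00) + (1280.00)(50.00) + (960.00)(102.00) = 168920.00 mm³
X̄ = 126800.00 / 3640.00 = 34.84 mm
Ȳ = 168920.00 / 3640.00 = 46.41 mm

X̄ = 34.84 mm, Ȳ = 46.41 mm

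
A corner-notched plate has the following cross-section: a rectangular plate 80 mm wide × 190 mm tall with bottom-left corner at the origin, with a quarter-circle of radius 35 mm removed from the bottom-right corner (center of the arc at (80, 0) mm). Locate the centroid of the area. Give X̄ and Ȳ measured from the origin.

plate: A = 80 × 190 = 15200.00, centroid at (40.00, 95.00).
removed quarter-circle: A = −¼π·35² = -962.11, centroid at (65.15, 14.85).
ΣA = 14237.89 mm², ΣAX̄ = 545322.65 mm³, ΣAȲ = 1429708.33 mm³.
X̄ = 545322.65/14237.89 = 38.30 mm; Ȳ = 1429708.33/14237.89 = 100.42 mm.

X̄ = 38.30 mm, Ȳ = 100.42 mm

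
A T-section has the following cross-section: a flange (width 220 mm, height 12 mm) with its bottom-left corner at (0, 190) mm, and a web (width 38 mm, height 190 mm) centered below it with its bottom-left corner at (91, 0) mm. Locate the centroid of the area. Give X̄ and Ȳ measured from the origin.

X̄ = 110.00 mm, Ȳ = 122.04 mm

web: A = 38 × 190 = 7220.00, centroid at (110.00, 95.00).
flange: A = 220 × 12 = 2640.00, centroid at (110.00, 196.00).
ΣA = 9860.00 mm²
ΣAX̄ = (7220.00)(110.00) + (2640.00)(110.00) = 1084600.00 mm³
ΣAȲ = (7220.00)(95.00) + (2640.00)(196.00) = 1203340.00 mm³
X̄ = 1084600.00 / 9860.00 = 110.00 mm
Ȳ = 1203340.00 / 9860.00 = 122.04 mm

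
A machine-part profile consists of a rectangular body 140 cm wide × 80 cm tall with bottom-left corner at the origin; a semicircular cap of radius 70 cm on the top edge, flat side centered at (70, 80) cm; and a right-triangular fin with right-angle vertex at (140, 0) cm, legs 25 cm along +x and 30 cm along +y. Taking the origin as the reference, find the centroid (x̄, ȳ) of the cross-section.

rectangular body: A = 140 × 80 = 11200.00, centroid at (70.00, 40.00).
semicircular top: A = ½π·70² = 7696.90, centroid at (70.00, 109.71).
triangular fin: A = ½·25·30 = 375.00, centroid at (148.33, 10.00).
ΣA = 19271.90 cm²
ΣAx̄ = (11200.00)(70.00) + (7696.90)(70.00) + (375.00)(148.33) = 1378408.14 cm³
ΣAȳ = (11200.00)(40.00) + (7696.90)(109.71) + (375.00)(10.00) = 1296168.83 cm³
x̄ = 1378408.14 / 19271.90 = 71.52 cm
ȳ = 1296168.83 / 19271.90 = 67.26 cm

x̄ = 71.52 cm, ȳ = 67.26 cm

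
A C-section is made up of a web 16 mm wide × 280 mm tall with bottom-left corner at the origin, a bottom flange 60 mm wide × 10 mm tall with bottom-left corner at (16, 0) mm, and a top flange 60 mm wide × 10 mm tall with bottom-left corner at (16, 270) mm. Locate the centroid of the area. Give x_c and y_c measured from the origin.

web: A = 16 × 280 = 4480.00, centroid at (8.00, 140.00).
bottom flange: A = 60 × 10 = 600.00, centroid at (46.00, 5.00).
top flange: A = 60 × 10 = 600.00, centroid at (46.00, 275.00).
ΣA = 5680.00 mm², ΣAx_c = 91040.00 mm³, ΣAy_c = 795200.00 mm³.
x_c = 91040.00/5680.00 = 16.03 mm; y_c = 795200.00/5680.00 = 140.00 mm.

x_c = 16.03 mm, y_c = 140.00 mm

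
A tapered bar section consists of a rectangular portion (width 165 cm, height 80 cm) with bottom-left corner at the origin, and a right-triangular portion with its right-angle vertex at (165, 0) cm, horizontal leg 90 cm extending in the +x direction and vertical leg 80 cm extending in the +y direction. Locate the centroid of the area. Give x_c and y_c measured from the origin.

Part | A | x̄ᵢ | ȳᵢ | A·x̄ᵢ | A·ȳᵢ
rectangular portion | 13200.00 | 82.50 | 40.00 | 1089000.00 | 528000.00
triangular portion | 3600.00 | 195.00 | 26.67 | 702000.00 | 96000.00
Σ | 16800.00 |  |  | 1791000.00 | 624000.00
x_c = 1791000.00 / 16800.00 = 106.61 cm
y_c = 624000.00 / 16800.00 = 37.14 cm

x_c = 106.61 cm, y_c = 37.14 cm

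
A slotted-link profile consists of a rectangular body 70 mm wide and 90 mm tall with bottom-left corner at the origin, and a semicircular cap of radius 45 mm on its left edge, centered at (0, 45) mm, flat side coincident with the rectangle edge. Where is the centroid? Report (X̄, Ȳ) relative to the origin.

X̄ = 16.85 mm, Ȳ = 45.00 mm

rectangular body: A = 70 × 90 = 6300.00, centroid at (35.00, 45.00).
semicircular end: A = ½π·45² = 3180.86, centroid at (-19.10, 45.00).
ΣA = 9480.86 mm²
ΣAX̄ = (6300.00)(35.00) + (3180.86)(-19.10) = 159750.00 mm³
ΣAȲ = (6300.00)(45.00) + (3180.86)(45.00) = 426638.82 mm³
X̄ = 159750.00 / 9480.86 = 16.85 mm
Ȳ = 426638.82 / 9480.86 = 45.00 mm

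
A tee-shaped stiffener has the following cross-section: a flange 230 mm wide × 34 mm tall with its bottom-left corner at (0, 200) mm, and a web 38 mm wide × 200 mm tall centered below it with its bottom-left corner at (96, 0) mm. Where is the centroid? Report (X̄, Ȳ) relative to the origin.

X̄ = 115.00 mm, Ȳ = 159.33 mm

web: A = 38 × 200 = 7600.00, centroid at (115.00, 100.00).
flange: A = 230 × 34 = 7820.00, centroid at (115.00, 217.00).
ΣA = 15420.00 mm², ΣAX̄ = 1773300.00 mm³, ΣAȲ = 2456940.00 mm³.
X̄ = 1773300.00/15420.00 = 115.00 mm; Ȳ = 2456940.00/15420.00 = 159.33 mm.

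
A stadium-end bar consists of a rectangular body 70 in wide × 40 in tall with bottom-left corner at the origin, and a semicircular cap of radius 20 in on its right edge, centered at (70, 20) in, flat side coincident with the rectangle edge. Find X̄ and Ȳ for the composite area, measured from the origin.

X̄ = 42.97 in, Ȳ = 20.00 in

rectangular body: A = 70 × 40 = 2800.00, centroid at (35.00, 20.00).
semicircular end: A = ½π·20² = 628.32, centroid at (78.49, 20.00).
ΣA = 3428.32 in²
ΣAX̄ = (2800.00)(35.00) + (628.32)(78.49) = 147315.63 in³
ΣAȲ = (2800.00)(20.00) + (628.32)(20.00) = 68566.37 in³
X̄ = 147315.63 / 3428.32 = 42.97 in
Ȳ = 68566.37 / 3428.32 = 20.00 in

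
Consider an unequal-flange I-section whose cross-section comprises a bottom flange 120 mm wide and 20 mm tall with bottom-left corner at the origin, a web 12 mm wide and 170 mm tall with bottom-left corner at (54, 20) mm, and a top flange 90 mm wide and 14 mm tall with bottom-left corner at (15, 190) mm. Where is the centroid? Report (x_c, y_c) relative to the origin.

Part | A | x̄ᵢ | ȳᵢ | A·x̄ᵢ | A·ȳᵢ
bottom flange | 2400.00 | 60.00 | 10.00 | 144000.00 | 24000.00
web | 2040.00 | 60.00 | 105.00 | 122400.00 | 214200.00
top flange | 1260.00 | 60.00 | 197.00 | 75600.00 | 248220.00
Σ | 5700.00 |  |  | 342000.00 | 486420.00
x_c = 342000.00 / 5700.00 = 60.00 mm
y_c = 486420.00 / 5700.00 = 85.34 mm

x_c = 60.00 mm, y_c = 85.34 mm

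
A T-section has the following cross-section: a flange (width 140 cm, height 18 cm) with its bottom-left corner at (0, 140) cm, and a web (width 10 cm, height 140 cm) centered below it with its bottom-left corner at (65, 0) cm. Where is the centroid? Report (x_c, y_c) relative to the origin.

x_c = 70.00 cm, y_c = 120.79 cm

web: A = 10 × 140 = 1400.00, centroid at (70.00, 70.00).
flange: A = 140 × 18 = 2520.00, centroid at (70.00, 149.00).
ΣA = 3920.00 cm²
ΣAx_c = (1400.00)(70.00) + (2520.00)(70.00) = 274400.00 cm³
ΣAy_c = (1400.00)(70.00) + (2520.00)(149.00) = 473480.00 cm³
x_c = 274400.00 / 3920.00 = 70.00 cm
y_c = 473480.00 / 3920.00 = 120.79 cm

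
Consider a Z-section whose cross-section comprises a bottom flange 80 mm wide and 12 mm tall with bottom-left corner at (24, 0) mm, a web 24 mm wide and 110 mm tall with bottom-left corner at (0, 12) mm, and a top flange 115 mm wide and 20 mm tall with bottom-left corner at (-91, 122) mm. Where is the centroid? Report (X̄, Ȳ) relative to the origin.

X̄ = 2.72 mm, Ȳ = 82.41 mm

bottom flange: A = 80 × 12 = 960.00, centroid at (64.00, 6.00).
web: A = 24 × 110 = 2640.00, centroid at (12.00, 67.00).
top flange: A = 115 × 20 = 2300.00, centroid at (-33.50, 132.00).
ΣA = 5900.00 mm², ΣAX̄ = 16070.00 mm³, ΣAȲ = 486240.00 mm³.
X̄ = 16070.00/5900.00 = 2.72 mm; Ȳ = 486240.00/5900.00 = 82.41 mm.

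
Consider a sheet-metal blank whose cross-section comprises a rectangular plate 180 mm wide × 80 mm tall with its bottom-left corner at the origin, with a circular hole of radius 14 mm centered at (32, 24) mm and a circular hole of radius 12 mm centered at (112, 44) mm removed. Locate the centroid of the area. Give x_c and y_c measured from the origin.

plate: A = 180 × 80 = 14400.00, centroid at (90.00, 40.00).
hole 1: A = −π·14² = -615.75, centroid at (32.00, 24.00).
hole 2: A = −π·12² = -452.39, centroid at (112.00, 44.00).
ΣA = 13331.86 mm²
ΣAx_c = (14400.00)(90.00) + (-615.75)(32.00) + (-452.39)(112.00) = 1225628.32 mm³
ΣAy_c = (14400.00)(40.00) + (-615.75)(24.00) + (-452.39)(44.00) = 541316.82 mm³
x_c = 1225628.32 / 13331.86 = 91.93 mm
y_c = 541316.82 / 13331.86 = 40.60 mm

x_c = 91.93 mm, y_c = 40.60 mm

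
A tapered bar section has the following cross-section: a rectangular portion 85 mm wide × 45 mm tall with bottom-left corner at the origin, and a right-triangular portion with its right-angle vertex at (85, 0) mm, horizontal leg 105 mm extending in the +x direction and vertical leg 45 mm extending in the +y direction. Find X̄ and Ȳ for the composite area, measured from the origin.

X̄ = 72.09 mm, Ȳ = 19.64 mm

rectangular portion: A = 85 × 45 = 3825.00, centroid at (42.50, 22.50).
triangular portion: A = ½·105·45 = 2362.50, centroid at (120.00, 15.00).
ΣA = 6187.50 mm²
ΣAX̄ = (3825.00)(42.50) + (2362.50)(120.00) = 446062.50 mm³
ΣAȲ = (3825.00)(22.50) + (2362.50)(15.00) = 121500.00 mm³
X̄ = 446062.50 / 6187.50 = 72.09 mm
Ȳ = 121500.00 / 6187.50 = 19.64 mm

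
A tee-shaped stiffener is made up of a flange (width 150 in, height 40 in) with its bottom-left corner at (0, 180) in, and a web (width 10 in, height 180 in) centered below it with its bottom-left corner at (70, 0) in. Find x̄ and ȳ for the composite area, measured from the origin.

x̄ = 75.00 in, ȳ = 174.62 in

web: A = 10 × 180 = 1800.00, centroid at (75.00, 90.00).
flange: A = 150 × 40 = 6000.00, centroid at (75.00, 200.00).
ΣA = 7800.00 in², ΣAx̄ = 585000.00 in³, ΣAȳ = 1362000.00 in³.
x̄ = 585000.00/7800.00 = 75.00 in; ȳ = 1362000.00/7800.00 = 174.62 in.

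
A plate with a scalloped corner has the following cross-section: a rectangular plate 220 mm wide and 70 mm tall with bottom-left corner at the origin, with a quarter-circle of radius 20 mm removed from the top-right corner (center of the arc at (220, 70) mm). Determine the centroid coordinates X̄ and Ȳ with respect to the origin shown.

X̄ = 107.89 mm, Ȳ = 34.45 mm

plate: A = 220 × 70 = 15400.00, centroid at (110.00, 35.00).
removed quarter-circle: A = −¼π·20² = -314.16, centroid at (211.51, 61.51).
ΣA = 15085.84 mm²
ΣAX̄ = (15400.00)(110.00) + (-314.16)(211.51) = 1627551.63 mm³
ΣAȲ = (15400.00)(35.00) + (-314.16)(61.51) = 519675.52 mm³
X̄ = 1627551.63 / 15085.84 = 107.89 mm
Ȳ = 519675.52 / 15085.84 = 34.45 mm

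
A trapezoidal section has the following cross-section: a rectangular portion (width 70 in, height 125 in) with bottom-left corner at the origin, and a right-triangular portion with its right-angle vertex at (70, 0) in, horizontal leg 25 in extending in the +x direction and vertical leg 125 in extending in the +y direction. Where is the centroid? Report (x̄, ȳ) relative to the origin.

x̄ = 41.57 in, ȳ = 59.34 in

rectangular portion: A = 70 × 125 = 8750.00, centroid at (35.00, 62.50).
triangular portion: A = ½·25·125 = 1562.50, centroid at (78.33, 41.67).
ΣA = 10312.50 in², ΣAx̄ = 428645.83 in³, ΣAȳ = 611979.17 in³.
x̄ = 428645.83/10312.50 = 41.57 in; ȳ = 611979.17/10312.50 = 59.34 in.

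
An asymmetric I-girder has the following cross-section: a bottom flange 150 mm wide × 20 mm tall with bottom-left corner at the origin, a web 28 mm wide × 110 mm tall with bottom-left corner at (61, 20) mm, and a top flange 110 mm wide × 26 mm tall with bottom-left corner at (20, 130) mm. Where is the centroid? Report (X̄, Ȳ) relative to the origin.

Part | A | x̄ᵢ | ȳᵢ | A·x̄ᵢ | A·ȳᵢ
bottom flange | 3000.00 | 75.00 | 10.00 | 225000.00 | 30000.00
web | 3080.00 | 75.00 | 75.00 | 231000.00 | 231000.00
top flange | 2860.00 | 75.00 | 143.00 | 214500.00 | 408980.00
Σ | 8940.00 |  |  | 670500.00 | 669980.00
X̄ = 670500.00 / 8940.00 = 75.00 mm
Ȳ = 669980.00 / 8940.00 = 74.94 mm

X̄ = 75.00 mm, Ȳ = 74.94 mm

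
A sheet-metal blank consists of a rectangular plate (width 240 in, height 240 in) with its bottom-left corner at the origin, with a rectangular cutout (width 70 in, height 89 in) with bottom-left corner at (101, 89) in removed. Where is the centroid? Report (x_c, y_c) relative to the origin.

Part | A | x̄ᵢ | ȳᵢ | A·x̄ᵢ | A·ȳᵢ
plate | 57600.00 | 120.00 | 120.00 | 6912000.00 | 6912000.00
hole | -6230.00 | 136.00 | 133.50 | -847280.00 | -831705.00
Σ | 51370.00 |  |  | 6064720.00 | 6080295.00
x_c = 6064720.00 / 51370.00 = 118.06 in
y_c = 6080295.00 / 51370.00 = 118.36 in

x_c = 118.06 in, y_c = 118.36 in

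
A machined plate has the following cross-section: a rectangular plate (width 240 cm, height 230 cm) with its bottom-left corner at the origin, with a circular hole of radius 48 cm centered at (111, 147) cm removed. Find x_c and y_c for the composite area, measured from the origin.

x_c = 121.36 cm, y_c = 110.17 cm

plate: A = 240 × 230 = 55200.00, centroid at (120.00, 115.00).
hole: A = −π·48² = -7238.23, centroid at (111.00, 147.00).
ΣA = 47961.77 cm², ΣAx_c = 5820556.53 cm³, ΣAy_c = 5283980.27 cm³.
x_c = 5820556.53/47961.77 = 121.36 cm; y_c = 5283980.27/47961.77 = 110.17 cm.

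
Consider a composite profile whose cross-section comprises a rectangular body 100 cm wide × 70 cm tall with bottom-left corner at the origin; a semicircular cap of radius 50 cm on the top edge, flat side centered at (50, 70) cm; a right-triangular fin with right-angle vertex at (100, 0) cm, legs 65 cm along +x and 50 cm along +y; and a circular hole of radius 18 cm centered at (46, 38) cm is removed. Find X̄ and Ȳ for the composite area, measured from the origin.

rectangular body: A = 100 × 70 = 7000.00, centroid at (50.00, 35.00).
semicircular top: A = ½π·50² = 3926.99, centroid at (50.00, 91.22).
triangular fin: A = ½·65·50 = 1625.00, centroid at (121.67, 16.67).
hole: A = −π·18² = -1017.88, centroid at (46.00, 38.00).
ΣA = 11534.11 cm², ΣAX̄ = 697235.58 cm³, ΣAȲ = 591626.74 cm³.
X̄ = 697235.58/11534.11 = 60.45 cm; Ȳ = 591626.74/11534.11 = 51.29 cm.

X̄ = 60.45 cm, Ȳ = 51.29 cm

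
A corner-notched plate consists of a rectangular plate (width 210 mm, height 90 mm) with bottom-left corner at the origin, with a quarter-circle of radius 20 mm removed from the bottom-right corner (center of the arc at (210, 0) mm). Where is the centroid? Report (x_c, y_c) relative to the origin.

x_c = 103.37 mm, y_c = 45.62 mm

plate: A = 210 × 90 = 18900.00, centroid at (105.00, 45.00).
removed quarter-circle: A = −¼π·20² = -314.16, centroid at (201.51, 8.49).
ΣA = 18585.84 mm²
ΣAx_c = (18900.00)(105.00) + (-314.16)(201.51) = 1921193.22 mm³
ΣAy_c = (18900.00)(45.00) + (-314.16)(8.49) = 847833.33 mm³
x_c = 1921193.22 / 18585.84 = 103.37 mm
y_c = 847833.33 / 18585.84 = 45.62 mm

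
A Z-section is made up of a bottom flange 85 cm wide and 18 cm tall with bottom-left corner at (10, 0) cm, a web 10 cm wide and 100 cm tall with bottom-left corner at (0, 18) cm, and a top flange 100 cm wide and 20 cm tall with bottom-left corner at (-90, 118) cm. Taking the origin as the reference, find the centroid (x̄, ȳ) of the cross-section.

x̄ = 1.18 cm, ȳ = 74.56 cm

bottom flange: A = 85 × 18 = 1530.00, centroid at (52.50, 9.00).
web: A = 10 × 100 = 1000.00, centroid at (5.00, 68.00).
top flange: A = 100 × 20 = 2000.00, centroid at (-40.00, 128.00).
ΣA = 4530.00 cm², ΣAx̄ = 5325.00 cm³, ΣAȳ = 337770.00 cm³.
x̄ = 5325.00/4530.00 = 1.18 cm; ȳ = 337770.00/4530.00 = 74.56 cm.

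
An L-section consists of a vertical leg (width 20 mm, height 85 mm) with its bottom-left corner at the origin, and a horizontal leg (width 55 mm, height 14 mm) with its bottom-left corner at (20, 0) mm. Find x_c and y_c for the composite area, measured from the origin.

vertical leg: A = 20 × 85 = 1700.00, centroid at (10.00, 42.50).
horizontal leg: A = 55 × 14 = 770.00, centroid at (47.50, 7.00).
ΣA = 2470.00 mm², ΣAx_c = 53575.00 mm³, ΣAy_c = 77640.00 mm³.
x_c = 53575.00/2470.00 = 21.69 mm; y_c = 77640.00/2470.00 = 31.43 mm.

x_c = 21.69 mm, y_c = 31.43 mm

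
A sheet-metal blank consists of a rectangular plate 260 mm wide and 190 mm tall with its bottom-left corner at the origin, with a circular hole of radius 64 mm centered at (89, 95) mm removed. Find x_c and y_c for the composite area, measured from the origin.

plate: A = 260 × 190 = 49400.00, centroid at (130.00, 95.00).
hole: A = −π·64² = -12867.96, centroid at (89.00, 95.00).
ΣA = 36532.04 mm²
ΣAx_c = (49400.00)(130.00) + (-12867.96)(89.00) = 5276751.25 mm³
ΣAy_c = (49400.00)(95.00) + (-12867.96)(95.00) = 3470543.47 mm³
x_c = 5276751.25 / 36532.04 = 144.44 mm
y_c = 3470543.47 / 36532.04 = 95.00 mm

x_c = 144.44 mm, y_c = 95.00 mm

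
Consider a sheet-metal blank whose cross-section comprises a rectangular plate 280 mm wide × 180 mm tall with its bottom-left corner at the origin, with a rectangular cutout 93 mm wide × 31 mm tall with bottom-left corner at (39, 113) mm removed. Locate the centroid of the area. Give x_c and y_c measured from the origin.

x_c = 143.31 mm, y_c = 87.66 mm

plate: A = 280 × 180 = 50400.00, centroid at (140.00, 90.00).
hole: A = −(93 × 31) = -2883.00, centroid at (85.50, 128.50).
ΣA = 47517.00 mm²
ΣAx_c = (50400.00)(140.00) + (-2883.00)(85.50) = 6809503.50 mm³
ΣAy_c = (50400.00)(90.00) + (-2883.00)(128.50) = 4165534.50 mm³
x_c = 6809503.50 / 47517.00 = 143.31 mm
y_c = 4165534.50 / 47517.00 = 87.66 mm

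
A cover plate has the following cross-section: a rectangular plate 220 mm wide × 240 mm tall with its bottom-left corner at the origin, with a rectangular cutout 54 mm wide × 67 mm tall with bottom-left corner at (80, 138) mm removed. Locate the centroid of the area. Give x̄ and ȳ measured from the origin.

Part | A | x̄ᵢ | ȳᵢ | A·x̄ᵢ | A·ȳᵢ
plate | 52800.00 | 110.00 | 120.00 | 5808000.00 | 6336000.00
hole | -3618.00 | 107.00 | 171.50 | -387126.00 | -620487.00
Σ | 49182.00 |  |  | 5420874.00 | 5715513.00
x̄ = 5420874.00 / 49182.00 = 110.22 mm
ȳ = 5715513.00 / 49182.00 = 116.21 mm

x̄ = 110.22 mm, ȳ = 116.21 mm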